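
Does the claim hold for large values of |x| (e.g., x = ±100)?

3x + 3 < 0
x = 100: LHS = 3·100 + 3 = 303; 303 < 0 — FAILS
x = -100: LHS = 3·(-100) + 3 = -297; -297 < 0 — holds

Answer: Partially: fails for x = 100, holds for x = -100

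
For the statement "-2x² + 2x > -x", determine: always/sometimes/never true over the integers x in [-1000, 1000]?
Holds at x = 1: LHS = -2·1² + 2·1 = 0; 0 > -1 — holds
Fails at x = 0: LHS = -2·0² + 2·0 = 0, RHS = -0 = 0; 0 > 0 — FAILS
It is satisfied by some integers in the range but not all.

Answer: Sometimes true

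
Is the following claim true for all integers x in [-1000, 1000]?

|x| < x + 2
The claim fails at x = -1:
x = -1: LHS = |-1| = 1, RHS = (-1) + 2 = 1; 1 < 1 — FAILS

Because a single integer refutes it, the statement is false.

Answer: False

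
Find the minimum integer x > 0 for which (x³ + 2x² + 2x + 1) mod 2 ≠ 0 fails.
Testing positive integers:
x = 1: LHS = (1³ + 2·1² + 2·1 + 1) mod 2 = 6 mod 2 = 0; 0 ≠ 0 — FAILS  ← smallest positive counterexample

Answer: x = 1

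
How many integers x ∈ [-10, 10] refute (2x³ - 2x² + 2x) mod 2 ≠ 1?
For a polynomial with integer coefficients, its value mod 2 depends only on x mod 2, so it suffices to check one representative of each residue class, x = 0, 1:
x = 0: LHS = (2·0³ - 2·0² + 2·0) mod 2 = 0 mod 2 = 0; 0 ≠ 1 — holds
x = 1: LHS = (2·1³ - 2·1² + 2·1) mod 2 = 2 mod 2 = 0; 0 ≠ 1 — holds
The relation holds in every residue class, so the relation holds for every integer in [-10, 10].

No counterexample appears in that range.

Answer: 0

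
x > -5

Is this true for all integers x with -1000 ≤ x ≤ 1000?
The claim fails at x = -5:
x = -5: -5 > -5 — FAILS

Because a single integer refutes it, the statement is false.

Answer: False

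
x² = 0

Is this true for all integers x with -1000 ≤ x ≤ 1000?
The claim fails at x = 1:
x = 1: LHS = 1² = 1; 1 = 0 — FAILS

Because a single integer refutes it, the statement is false.

Answer: False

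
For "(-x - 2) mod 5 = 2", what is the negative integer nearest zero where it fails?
Testing negative integers from -1 downward:
x = -1: LHS = (-(-1) - 2) mod 5 = (-1) mod 5 = 4; 4 = 2 — FAILS  ← closest negative counterexample to 0

Answer: x = -1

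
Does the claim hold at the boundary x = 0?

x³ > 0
x = 0: LHS = 0³ = 0; 0 > 0 — FAILS

The relation fails at x = 0, so x = 0 is a counterexample.

Answer: No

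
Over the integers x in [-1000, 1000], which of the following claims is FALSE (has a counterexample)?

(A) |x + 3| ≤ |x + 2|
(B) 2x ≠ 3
(A) x = 0: LHS = |0 + 3| = |3| = 3, RHS = |0 + 2| = |2| = 2; 3 ≤ 2 — FAILS

(B) Track d = LHS − RHS over the integers in [-1000, 1000]. Equality would need d = 0, but d changes sign only between consecutive integers, jumping over 0:
x = 1: LHS = 2·1 = 2; 2 ≠ 3 — holds  (d = -1)
x = 2: LHS = 2·2 = 4; 4 ≠ 3 — holds  (d = 1)
Away from these crossings d keeps a constant sign, and checking every integer in [-1000, 1000] confirms d ≠ 0 throughout. Hence the two sides are never equal, so the relation holds for every integer in [-1000, 1000].

Only (A) has a counterexample.

Answer: A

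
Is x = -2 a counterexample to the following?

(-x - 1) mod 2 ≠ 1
Substitute x = -2 into the relation:
x = -2: LHS = (-(-2) - 1) mod 2 = 1 mod 2 = 1; 1 ≠ 1 — FAILS

Since the claim fails at x = -2, this value is a counterexample.

Answer: Yes, x = -2 is a counterexample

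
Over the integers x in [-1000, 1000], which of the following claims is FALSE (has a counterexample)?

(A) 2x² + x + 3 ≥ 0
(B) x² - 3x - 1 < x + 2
(A) Over all integers in [-1000, 1000], LHS − RHS is smallest at x = 0, where it equals 3:
x = 0: LHS = 2·0² + 0 + 3 = 3; 3 ≥ 0 — holds
At the ends of the range:
x = -1000: LHS = 2·(-1000)² + (-1000) + 3 = 1999003; 1999003 ≥ 0 — holds
x = 1000: LHS = 2·1000² + 1000 + 3 = 2001003; 2001003 ≥ 0 — holds
Hence LHS − RHS is never negative, i.e. LHS ≥ RHS throughout, so the relation holds for every integer in [-1000, 1000].

(B) x = -1: LHS = (-1)² - 3·(-1) - 1 = 3, RHS = (-1) + 2 = 1; 3 < 1 — FAILS

Only (B) has a counterexample.

Answer: B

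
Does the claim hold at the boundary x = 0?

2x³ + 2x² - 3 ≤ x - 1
x = 0: LHS = 2·0³ + 2·0² - 3 = -3, RHS = 0 - 1 = -1; -3 ≤ -1 — holds

The relation is satisfied at x = 0.

Answer: Yes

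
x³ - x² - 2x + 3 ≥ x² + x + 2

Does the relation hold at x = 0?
x = 0: LHS = 0³ - 0² - 2·0 + 3 = 3, RHS = 0² + 0 + 2 = 2; 3 ≥ 2 — holds

The relation is satisfied at x = 0.

Answer: Yes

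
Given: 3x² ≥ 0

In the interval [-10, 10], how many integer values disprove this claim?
Over all integers in [-10, 10], LHS − RHS is smallest at x = 0, where it equals 0:
x = 0: LHS = 3·0² = 0; 0 ≥ 0 — holds
At the ends of the range:
x = -10: LHS = 3·(-10)² = 300; 300 ≥ 0 — holds
x = 10: LHS = 3·10² = 300; 300 ≥ 0 — holds
Hence LHS − RHS is never negative, i.e. LHS ≥ RHS throughout, so the relation holds for every integer in [-10, 10].

No counterexample appears in that range.

Answer: 0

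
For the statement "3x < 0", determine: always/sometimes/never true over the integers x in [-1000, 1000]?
Holds at x = -1: LHS = 3·(-1) = -3; -3 < 0 — holds
Fails at x = 0: LHS = 3·0 = 0; 0 < 0 — FAILS
It is satisfied by some integers in the range but not all.

Answer: Sometimes true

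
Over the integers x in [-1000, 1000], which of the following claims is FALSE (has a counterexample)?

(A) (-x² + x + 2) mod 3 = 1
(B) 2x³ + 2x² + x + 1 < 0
(A) x = 0: LHS = (-0² + 0 + 2) mod 3 = 2 mod 3 = 2; 2 = 1 — FAILS
(B) x = 0: LHS = 2·0³ + 2·0² + 0 + 1 = 1; 1 < 0 — FAILS

Answer: Both A and B are false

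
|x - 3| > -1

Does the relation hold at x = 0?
x = 0: LHS = |0 - 3| = |-3| = 3; 3 > -1 — holds

The relation is satisfied at x = 0.

Answer: Yes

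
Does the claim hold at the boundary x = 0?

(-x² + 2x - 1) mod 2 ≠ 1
x = 0: LHS = (-0² + 2·0 - 1) mod 2 = (-1) mod 2 = 1; 1 ≠ 1 — FAILS

The relation fails at x = 0, so x = 0 is a counterexample.

Answer: No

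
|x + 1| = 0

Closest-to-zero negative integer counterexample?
Testing negative integers from -1 downward:
x = -1: LHS = |(-1) + 1| = |0| = 0; 0 = 0 — holds
x = -2: LHS = |(-2) + 1| = |-1| = 1; 1 = 0 — FAILS  ← closest negative counterexample to 0

Answer: x = -2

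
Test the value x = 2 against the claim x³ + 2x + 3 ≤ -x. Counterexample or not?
Substitute x = 2 into the relation:
x = 2: LHS = 2³ + 2·2 + 3 = 15; 15 ≤ -2 — FAILS

Since the claim fails at x = 2, this value is a counterexample.

Answer: Yes, x = 2 is a counterexample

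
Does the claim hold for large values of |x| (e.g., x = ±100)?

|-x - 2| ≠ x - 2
x = 100: LHS = |-100 - 2| = |-102| = 102, RHS = 100 - 2 = 98; 102 ≠ 98 — holds
x = -100: LHS = |-(-100) - 2| = |98| = 98, RHS = (-100) - 2 = -102; 98 ≠ -102 — holds

Answer: Yes, holds for both x = 100 and x = -100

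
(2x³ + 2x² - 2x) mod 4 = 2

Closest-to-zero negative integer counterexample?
Testing negative integers from -1 downward:
x = -1: LHS = (2·(-1)³ + 2·(-1)² - 2·(-1)) mod 4 = 2 mod 4 = 2; 2 = 2 — holds
x = -2: LHS = (2·(-2)³ + 2·(-2)² - 2·(-2)) mod 4 = (-4) mod 4 = 0; 0 = 2 — FAILS  ← closest negative counterexample to 0

Answer: x = -2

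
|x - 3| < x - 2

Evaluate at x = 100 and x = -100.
x = 100: LHS = |100 - 3| = |97| = 97, RHS = 100 - 2 = 98; 97 < 98 — holds
x = -100: LHS = |(-100) - 3| = |-103| = 103, RHS = (-100) - 2 = -102; 103 < -102 — FAILS

Answer: Partially: holds for x = 100, fails for x = -100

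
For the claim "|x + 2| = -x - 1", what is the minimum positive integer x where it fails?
Testing positive integers:
x = 1: LHS = |1 + 2| = |3| = 3, RHS = -1 - 1 = -2; 3 = -2 — FAILS  ← smallest positive counterexample

Answer: x = 1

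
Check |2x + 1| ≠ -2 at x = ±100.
x = 100: LHS = |2·100 + 1| = |201| = 201; 201 ≠ -2 — holds
x = -100: LHS = |2·(-100) + 1| = |-199| = 199; 199 ≠ -2 — holds

Answer: Yes, holds for both x = 100 and x = -100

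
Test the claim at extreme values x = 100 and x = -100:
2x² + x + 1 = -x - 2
x = 100: LHS = 2·100² + 100 + 1 = 20101, RHS = -100 - 2 = -102; 20101 = -102 — FAILS
x = -100: LHS = 2·(-100)² + (-100) + 1 = 19901, RHS = -(-100) - 2 = 98; 19901 = 98 — FAILS

Answer: No, fails for both x = 100 and x = -100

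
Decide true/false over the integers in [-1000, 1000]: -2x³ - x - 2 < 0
The claim fails at x = -1:
x = -1: LHS = -2·(-1)³ - (-1) - 2 = 1; 1 < 0 — FAILS

Because a single integer refutes it, the statement is false.

Answer: False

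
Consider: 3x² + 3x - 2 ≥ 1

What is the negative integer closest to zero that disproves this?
Testing negative integers from -1 downward:
x = -1: LHS = 3·(-1)² + 3·(-1) - 2 = -2; -2 ≥ 1 — FAILS  ← closest negative counterexample to 0

Answer: x = -1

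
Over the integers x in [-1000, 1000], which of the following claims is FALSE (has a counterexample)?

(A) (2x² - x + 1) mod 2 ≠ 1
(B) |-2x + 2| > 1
(A) x = 0: LHS = (2·0² - 0 + 1) mod 2 = 1 mod 2 = 1; 1 ≠ 1 — FAILS
(B) x = 1: LHS = |-2·1 + 2| = |0| = 0; 0 > 1 — FAILS

Answer: Both A and B are false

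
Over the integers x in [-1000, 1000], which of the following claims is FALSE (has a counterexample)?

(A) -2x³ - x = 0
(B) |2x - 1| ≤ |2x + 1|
(A) x = 1: LHS = -2·1³ - 1 = -3; -3 = 0 — FAILS
(B) x = -1: LHS = |2·(-1) - 1| = |-3| = 3, RHS = |2·(-1) + 1| = |-1| = 1; 3 ≤ 1 — FAILS

Answer: Both A and B are false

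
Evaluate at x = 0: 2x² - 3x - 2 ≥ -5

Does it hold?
x = 0: LHS = 2·0² - 3·0 - 2 = -2; -2 ≥ -5 — holds

The relation is satisfied at x = 0.

Answer: Yes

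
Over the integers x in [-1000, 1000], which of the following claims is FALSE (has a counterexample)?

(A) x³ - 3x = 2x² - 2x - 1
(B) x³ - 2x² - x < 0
(A) x = 0: LHS = 0³ - 3·0 = 0, RHS = 2·0² - 2·0 - 1 = -1; 0 = -1 — FAILS
(B) x = 0: LHS = 0³ - 2·0² - 0 = 0; 0 < 0 — FAILS

Answer: Both A and B are false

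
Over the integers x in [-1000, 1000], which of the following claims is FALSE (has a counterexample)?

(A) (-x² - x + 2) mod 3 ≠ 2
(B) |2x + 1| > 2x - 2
(A) x = 0: LHS = (-0² - 0 + 2) mod 3 = 2 mod 3 = 2; 2 ≠ 2 — FAILS

(B) Over all integers in [-1000, 1000], LHS − RHS is smallest at x = 0, where it equals 3:
x = 0: LHS = |2·0 + 1| = |1| = 1, RHS = 2·0 - 2 = -2; 1 > -2 — holds
At the ends of the range:
x = -1000: LHS = |2·(-1000) + 1| = |-1999| = 1999, RHS = 2·(-1000) - 2 = -2002; 1999 > -2002 — holds
x = 1000: LHS = |2·1000 + 1| = |2001| = 2001, RHS = 2·1000 - 2 = 1998; 2001 > 1998 — holds
Hence LHS − RHS is never zero or negative, i.e. LHS > RHS throughout, so the relation holds for every integer in [-1000, 1000].

Only (A) has a counterexample.

Answer: A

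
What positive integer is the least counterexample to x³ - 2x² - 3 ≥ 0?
Testing positive integers:
x = 1: LHS = 1³ - 2·1² - 3 = -4; -4 ≥ 0 — FAILS  ← smallest positive counterexample

Answer: x = 1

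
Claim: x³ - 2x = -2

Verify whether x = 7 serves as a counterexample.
Substitute x = 7 into the relation:
x = 7: LHS = 7³ - 2·7 = 329; 329 = -2 — FAILS

Since the claim fails at x = 7, this value is a counterexample.

Answer: Yes, x = 7 is a counterexample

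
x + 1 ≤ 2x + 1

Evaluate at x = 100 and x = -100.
x = 100: LHS = 100 + 1 = 101, RHS = 2·100 + 1 = 201; 101 ≤ 201 — holds
x = -100: LHS = (-100) + 1 = -99, RHS = 2·(-100) + 1 = -199; -99 ≤ -199 — FAILS

Answer: Partially: holds for x = 100, fails for x = -100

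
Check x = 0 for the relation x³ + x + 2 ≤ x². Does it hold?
x = 0: LHS = 0³ + 0 + 2 = 2, RHS = 0² = 0; 2 ≤ 0 — FAILS

The relation fails at x = 0, so x = 0 is a counterexample.

Answer: No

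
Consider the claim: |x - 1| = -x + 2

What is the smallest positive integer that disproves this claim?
Testing positive integers:
x = 1: LHS = |1 - 1| = |0| = 0, RHS = -1 + 2 = 1; 0 = 1 — FAILS  ← smallest positive counterexample

Answer: x = 1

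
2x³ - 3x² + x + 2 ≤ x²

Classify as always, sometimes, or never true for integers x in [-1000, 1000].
Holds at x = -1: LHS = 2·(-1)³ - 3·(-1)² + (-1) + 2 = -4, RHS = (-1)² = 1; -4 ≤ 1 — holds
Fails at x = 0: LHS = 2·0³ - 3·0² + 0 + 2 = 2, RHS = 0² = 0; 2 ≤ 0 — FAILS
It is satisfied by some integers in the range but not all.

Answer: Sometimes true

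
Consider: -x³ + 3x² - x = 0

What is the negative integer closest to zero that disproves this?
Testing negative integers from -1 downward:
x = -1: LHS = -(-1)³ + 3·(-1)² - (-1) = 5; 5 = 0 — FAILS  ← closest negative counterexample to 0

Answer: x = -1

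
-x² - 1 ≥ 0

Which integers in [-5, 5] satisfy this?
Over all integers in [-5, 5], LHS − RHS is largest at x = 0, where it equals -1:
x = 0: LHS = -0² - 1 = -1; -1 ≥ 0 — FAILS
At the ends of the range:
x = -5: LHS = -(-5)² - 1 = -26; -26 ≥ 0 — FAILS
x = 5: LHS = -5² - 1 = -26; -26 ≥ 0 — FAILS
Hence LHS − RHS is never zero or positive, i.e. LHS < RHS throughout, so the claimed relation (≥) fails for every integer in [-5, 5].

Answer: None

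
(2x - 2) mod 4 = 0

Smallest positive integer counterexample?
Testing positive integers:
x = 1: LHS = (2·1 - 2) mod 4 = 0 mod 4 = 0; 0 = 0 — holds
x = 2: LHS = (2·2 - 2) mod 4 = 2 mod 4 = 2; 2 = 0 — FAILS  ← smallest positive counterexample

Answer: x = 2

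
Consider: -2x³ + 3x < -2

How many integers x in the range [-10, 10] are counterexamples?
Counterexamples in [-10, 10]: {-10, -9, -8, -7, -6, -5, -4, -3, -2, -1, 0, 1}.

Counting them gives 12 values.

Answer: 12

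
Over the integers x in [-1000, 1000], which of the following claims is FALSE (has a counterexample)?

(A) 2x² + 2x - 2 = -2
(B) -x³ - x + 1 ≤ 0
(A) x = 1: LHS = 2·1² + 2·1 - 2 = 2; 2 = -2 — FAILS
(B) x = 0: LHS = -0³ - 0 + 1 = 1; 1 ≤ 0 — FAILS

Answer: Both A and B are false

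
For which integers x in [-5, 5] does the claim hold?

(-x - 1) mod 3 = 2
Holds for: {-3, 0, 3}
Fails for: {-5, -4, -2, -1, 1, 2, 4, 5}

Answer: {-3, 0, 3}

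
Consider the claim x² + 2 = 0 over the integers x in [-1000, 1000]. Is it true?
The claim fails at x = 0:
x = 0: LHS = 0² + 2 = 2; 2 = 0 — FAILS

Because a single integer refutes it, the statement is false.

Answer: False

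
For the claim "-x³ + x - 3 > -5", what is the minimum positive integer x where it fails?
Testing positive integers:
x = 1: LHS = -1³ + 1 - 3 = -3; -3 > -5 — holds
x = 2: LHS = -2³ + 2 - 3 = -9; -9 > -5 — FAILS  ← smallest positive counterexample

Answer: x = 2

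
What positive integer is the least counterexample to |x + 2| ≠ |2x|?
Testing positive integers:
x = 1: LHS = |1 + 2| = |3| = 3, RHS = |2·1| = |2| = 2; 3 ≠ 2 — holds
x = 2: LHS = |2 + 2| = |4| = 4, RHS = |2·2| = |4| = 4; 4 ≠ 4 — FAILS  ← smallest positive counterexample

Answer: x = 2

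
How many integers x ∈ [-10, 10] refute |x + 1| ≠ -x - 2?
Over all integers in [-10, 10], LHS − RHS is always positive; it is smallest at x = -1, where it equals 1:
x = -1: LHS = |(-1) + 1| = |0| = 0, RHS = -(-1) - 2 = -1; 0 ≠ -1 — holds
At the ends of the range:
x = -10: LHS = |(-10) + 1| = |-9| = 9, RHS = -(-10) - 2 = 8; 9 ≠ 8 — holds
x = 10: LHS = |10 + 1| = |11| = 11, RHS = -10 - 2 = -12; 11 ≠ -12 — holds
Hence LHS − RHS is never 0, i.e. the two sides are never equal, so the relation holds for every integer in [-10, 10].

No counterexample appears in that range.

Answer: 0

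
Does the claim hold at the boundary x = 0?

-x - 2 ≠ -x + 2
x = 0: LHS = -0 - 2 = -2, RHS = -0 + 2 = 2; -2 ≠ 2 — holds

The relation is satisfied at x = 0.

Answer: Yes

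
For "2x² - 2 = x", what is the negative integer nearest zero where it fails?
Testing negative integers from -1 downward:
x = -1: LHS = 2·(-1)² - 2 = 0; 0 = -1 — FAILS  ← closest negative counterexample to 0

Answer: x = -1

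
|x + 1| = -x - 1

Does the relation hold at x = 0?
x = 0: LHS = |0 + 1| = |1| = 1, RHS = -0 - 1 = -1; 1 = -1 — FAILS

The relation fails at x = 0, so x = 0 is a counterexample.

Answer: No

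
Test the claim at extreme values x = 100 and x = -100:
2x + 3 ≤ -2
x = 100: LHS = 2·100 + 3 = 203; 203 ≤ -2 — FAILS
x = -100: LHS = 2·(-100) + 3 = -197; -197 ≤ -2 — holds

Answer: Partially: fails for x = 100, holds for x = -100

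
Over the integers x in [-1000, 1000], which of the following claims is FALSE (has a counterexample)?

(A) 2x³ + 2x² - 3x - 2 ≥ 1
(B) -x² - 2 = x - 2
(A) x = 0: LHS = 2·0³ + 2·0² - 3·0 - 2 = -2; -2 ≥ 1 — FAILS
(B) x = 1: LHS = -1² - 2 = -3, RHS = 1 - 2 = -1; -3 = -1 — FAILS

Answer: Both A and B are false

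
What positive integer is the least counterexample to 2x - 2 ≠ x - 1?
Testing positive integers:
x = 1: LHS = 2·1 - 2 = 0, RHS = 1 - 1 = 0; 0 ≠ 0 — FAILS  ← smallest positive counterexample

Answer: x = 1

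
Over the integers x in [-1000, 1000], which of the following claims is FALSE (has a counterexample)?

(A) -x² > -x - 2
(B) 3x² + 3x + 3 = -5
(A) x = -1: LHS = -(-1)² = -1, RHS = -(-1) - 2 = -1; -1 > -1 — FAILS
(B) x = 0: LHS = 3·0² + 3·0 + 3 = 3; 3 = -5 — FAILS

Answer: Both A and B are false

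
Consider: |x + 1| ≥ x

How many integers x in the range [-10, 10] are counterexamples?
Over all integers in [-10, 10], LHS − RHS is smallest at x = 0, where it equals 1:
x = 0: LHS = |0 + 1| = |1| = 1; 1 ≥ 0 — holds
At the ends of the range:
x = -10: LHS = |(-10) + 1| = |-9| = 9; 9 ≥ -10 — holds
x = 10: LHS = |10 + 1| = |11| = 11; 11 ≥ 10 — holds
Hence LHS − RHS is never negative, i.e. LHS ≥ RHS throughout, so the relation holds for every integer in [-10, 10].

No counterexample appears in that range.

Answer: 0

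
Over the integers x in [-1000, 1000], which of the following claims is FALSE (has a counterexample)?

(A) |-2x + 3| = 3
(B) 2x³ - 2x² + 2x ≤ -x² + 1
(A) x = 1: LHS = |-2·1 + 3| = |1| = 1; 1 = 3 — FAILS
(B) x = 1: LHS = 2·1³ - 2·1² + 2·1 = 2, RHS = -1² + 1 = 0; 2 ≤ 0 — FAILS

Answer: Both A and B are false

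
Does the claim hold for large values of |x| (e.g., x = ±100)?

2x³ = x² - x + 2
x = 100: LHS = 2·100³ = 2000000, RHS = 100² - 100 + 2 = 9902; 2000000 = 9902 — FAILS
x = -100: LHS = 2·(-100)³ = -2000000, RHS = (-100)² - (-100) + 2 = 10102; -2000000 = 10102 — FAILS

Answer: No, fails for both x = 100 and x = -100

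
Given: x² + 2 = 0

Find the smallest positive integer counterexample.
Testing positive integers:
x = 1: LHS = 1² + 2 = 3; 3 = 0 — FAILS  ← smallest positive counterexample

Answer: x = 1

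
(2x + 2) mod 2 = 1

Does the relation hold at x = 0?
x = 0: LHS = (2·0 + 2) mod 2 = 2 mod 2 = 0; 0 = 1 — FAILS

The relation fails at x = 0, so x = 0 is a counterexample.

Answer: No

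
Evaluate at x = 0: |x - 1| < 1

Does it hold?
x = 0: LHS = |0 - 1| = |-1| = 1; 1 < 1 — FAILS

The relation fails at x = 0, so x = 0 is a counterexample.

Answer: No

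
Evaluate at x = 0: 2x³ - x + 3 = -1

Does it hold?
x = 0: LHS = 2·0³ - 0 + 3 = 3; 3 = -1 — FAILS

The relation fails at x = 0, so x = 0 is a counterexample.

Answer: No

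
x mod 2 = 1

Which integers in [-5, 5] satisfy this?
Holds for: {-5, -3, -1, 1, 3, 5}
Fails for: {-4, -2, 0, 2, 4}

Answer: {-5, -3, -1, 1, 3, 5}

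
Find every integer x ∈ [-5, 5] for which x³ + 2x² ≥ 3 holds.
Holds for: {1, 2, 3, 4, 5}
Fails for: {-5, -4, -3, -2, -1, 0}

Answer: {1, 2, 3, 4, 5}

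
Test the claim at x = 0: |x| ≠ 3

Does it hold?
x = 0: LHS = |0| = 0; 0 ≠ 3 — holds

The relation is satisfied at x = 0.

Answer: Yes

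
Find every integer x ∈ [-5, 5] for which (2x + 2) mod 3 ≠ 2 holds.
Holds for: {-5, -4, -2, -1, 1, 2, 4, 5}
Fails for: {-3, 0, 3}

Answer: {-5, -4, -2, -1, 1, 2, 4, 5}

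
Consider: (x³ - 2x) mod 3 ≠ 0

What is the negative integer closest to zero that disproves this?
Testing negative integers from -1 downward:
x = -1: LHS = ((-1)³ - 2·(-1)) mod 3 = 1 mod 3 = 1; 1 ≠ 0 — holds
x = -2: LHS = ((-2)³ - 2·(-2)) mod 3 = (-4) mod 3 = 2; 2 ≠ 0 — holds
x = -3: LHS = ((-3)³ - 2·(-3)) mod 3 = (-21) mod 3 = 0; 0 ≠ 0 — FAILS  ← closest negative counterexample to 0

Answer: x = -3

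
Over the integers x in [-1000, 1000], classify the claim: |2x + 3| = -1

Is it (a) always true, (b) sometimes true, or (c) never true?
An absolute value is never negative, so the left side is ≥ 0 for every x, while the right side is -1. Tightest case in [-1000, 1000] is x = -1:
x = -1: LHS = |2·(-1) + 3| = |1| = 1; 1 = -1 — FAILS
Hence LHS − RHS is never 0, i.e. the two sides are never equal, so the claimed relation (=) fails for every integer in [-1000, 1000].

No integer in the range satisfies it.

Answer: Never true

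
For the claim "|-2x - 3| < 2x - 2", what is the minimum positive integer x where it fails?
Testing positive integers:
x = 1: LHS = |-2·1 - 3| = |-5| = 5, RHS = 2·1 - 2 = 0; 5 < 0 — FAILS  ← smallest positive counterexample

Answer: x = 1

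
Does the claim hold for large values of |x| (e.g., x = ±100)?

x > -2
x = 100: 100 > -2 — holds
x = -100: -100 > -2 — FAILS

Answer: Partially: holds for x = 100, fails for x = -100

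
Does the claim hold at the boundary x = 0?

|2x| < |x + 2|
x = 0: LHS = |2·0| = |0| = 0, RHS = |0 + 2| = |2| = 2; 0 < 2 — holds

The relation is satisfied at x = 0.

Answer: Yes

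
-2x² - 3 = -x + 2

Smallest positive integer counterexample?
Testing positive integers:
x = 1: LHS = -2·1² - 3 = -5, RHS = -1 + 2 = 1; -5 = 1 — FAILS  ← smallest positive counterexample

Answer: x = 1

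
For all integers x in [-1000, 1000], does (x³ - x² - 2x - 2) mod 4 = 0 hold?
The claim fails at x = 0:
x = 0: LHS = (0³ - 0² - 2·0 - 2) mod 4 = (-2) mod 4 = 2; 2 = 0 — FAILS

Because a single integer refutes it, the statement is false.

Answer: False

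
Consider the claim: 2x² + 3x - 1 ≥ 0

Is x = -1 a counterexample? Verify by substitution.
Substitute x = -1 into the relation:
x = -1: LHS = 2·(-1)² + 3·(-1) - 1 = -2; -2 ≥ 0 — FAILS

Since the claim fails at x = -1, this value is a counterexample.

Answer: Yes, x = -1 is a counterexample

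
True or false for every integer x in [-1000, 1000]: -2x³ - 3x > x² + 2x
The claim fails at x = 0:
x = 0: LHS = -2·0³ - 3·0 = 0, RHS = 0² + 2·0 = 0; 0 > 0 — FAILS

Because a single integer refutes it, the statement is false.

Answer: False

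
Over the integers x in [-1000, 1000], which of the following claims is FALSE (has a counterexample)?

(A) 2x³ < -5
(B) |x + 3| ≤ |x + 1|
(A) x = 0: LHS = 2·0³ = 0; 0 < -5 — FAILS
(B) x = 0: LHS = |0 + 3| = |3| = 3, RHS = |0 + 1| = |1| = 1; 3 ≤ 1 — FAILS

Answer: Both A and B are false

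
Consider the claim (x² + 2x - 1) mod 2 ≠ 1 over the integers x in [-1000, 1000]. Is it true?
The claim fails at x = 0:
x = 0: LHS = (0² + 2·0 - 1) mod 2 = (-1) mod 2 = 1; 1 ≠ 1 — FAILS

Because a single integer refutes it, the statement is false.

Answer: False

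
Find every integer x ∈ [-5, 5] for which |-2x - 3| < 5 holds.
Holds for: {-3, -2, -1, 0}
Fails for: {-5, -4, 1, 2, 3, 4, 5}

Answer: {-3, -2, -1, 0}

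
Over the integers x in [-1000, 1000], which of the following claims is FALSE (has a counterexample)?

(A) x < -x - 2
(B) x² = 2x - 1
(A) x = 0: RHS = -0 - 2 = -2; 0 < -2 — FAILS
(B) x = 0: LHS = 0² = 0, RHS = 2·0 - 1 = -1; 0 = -1 — FAILS

Answer: Both A and B are false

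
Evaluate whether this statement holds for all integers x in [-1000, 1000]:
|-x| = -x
The claim fails at x = 1:
x = 1: LHS = |-1| = 1; 1 = -1 — FAILS

Because a single integer refutes it, the statement is false.

Answer: False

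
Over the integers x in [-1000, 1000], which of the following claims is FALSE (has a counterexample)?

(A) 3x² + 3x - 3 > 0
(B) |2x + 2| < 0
(A) x = 0: LHS = 3·0² + 3·0 - 3 = -3; -3 > 0 — FAILS
(B) x = 0: LHS = |2·0 + 2| = |2| = 2; 2 < 0 — FAILS

Answer: Both A and B are false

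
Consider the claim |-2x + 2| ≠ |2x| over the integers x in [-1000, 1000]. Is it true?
Track d = LHS − RHS over the integers in [-1000, 1000]. Equality would need d = 0, but d changes sign only between consecutive integers, jumping over 0:
x = 0: LHS = |-2·0 + 2| = |2| = 2, RHS = |2·0| = |0| = 0; 2 ≠ 0 — holds  (d = 2)
x = 1: LHS = |-2·1 + 2| = |0| = 0, RHS = |2·1| = |2| = 2; 0 ≠ 2 — holds  (d = -2)
Away from these crossings d keeps a constant sign, and checking every integer in [-1000, 1000] confirms d ≠ 0 throughout. Hence the two sides are never equal, so the relation holds for every integer in [-1000, 1000].

No counterexample exists.

Answer: True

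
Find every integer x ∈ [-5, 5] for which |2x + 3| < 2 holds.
Holds for: {-2, -1}
Fails for: {-5, -4, -3, 0, 1, 2, 3, 4, 5}

Answer: {-2, -1}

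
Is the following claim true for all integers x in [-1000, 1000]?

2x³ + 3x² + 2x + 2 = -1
The claim fails at x = 0:
x = 0: LHS = 2·0³ + 3·0² + 2·0 + 2 = 2; 2 = -1 — FAILS

Because a single integer refutes it, the statement is false.

Answer: False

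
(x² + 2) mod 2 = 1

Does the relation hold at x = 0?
x = 0: LHS = (0² + 2) mod 2 = 2 mod 2 = 0; 0 = 1 — FAILS

The relation fails at x = 0, so x = 0 is a counterexample.

Answer: No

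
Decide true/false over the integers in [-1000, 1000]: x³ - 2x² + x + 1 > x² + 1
The claim fails at x = 0:
x = 0: LHS = 0³ - 2·0² + 0 + 1 = 1, RHS = 0² + 1 = 1; 1 > 1 — FAILS

Because a single integer refutes it, the statement is false.

Answer: False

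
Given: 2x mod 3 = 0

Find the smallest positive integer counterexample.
Testing positive integers:
x = 1: LHS = (2·1) mod 3 = 2 mod 3 = 2; 2 = 0 — FAILS  ← smallest positive counterexample

Answer: x = 1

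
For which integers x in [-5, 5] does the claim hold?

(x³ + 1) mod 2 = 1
Holds for: {-4, -2, 0, 2, 4}
Fails for: {-5, -3, -1, 1, 3, 5}

Answer: {-4, -2, 0, 2, 4}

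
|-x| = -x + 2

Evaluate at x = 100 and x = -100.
x = 100: LHS = |-100| = 100, RHS = -100 + 2 = -98; 100 = -98 — FAILS
x = -100: LHS = |-(-100)| = |100| = 100, RHS = -(-100) + 2 = 102; 100 = 102 — FAILS

Answer: No, fails for both x = 100 and x = -100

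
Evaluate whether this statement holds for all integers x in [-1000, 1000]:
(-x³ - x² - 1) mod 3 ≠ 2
The claim fails at x = 0:
x = 0: LHS = (-0³ - 0² - 1) mod 3 = (-1) mod 3 = 2; 2 ≠ 2 — FAILS

Because a single integer refutes it, the statement is false.

Answer: False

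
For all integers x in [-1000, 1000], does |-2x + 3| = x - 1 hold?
The claim fails at x = 0:
x = 0: LHS = |-2·0 + 3| = |3| = 3, RHS = 0 - 1 = -1; 3 = -1 — FAILS

Because a single integer refutes it, the statement is false.

Answer: False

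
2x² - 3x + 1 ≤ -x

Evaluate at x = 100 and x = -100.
x = 100: LHS = 2·100² - 3·100 + 1 = 19701; 19701 ≤ -100 — FAILS
x = -100: LHS = 2·(-100)² - 3·(-100) + 1 = 20301, RHS = -(-100) = 100; 20301 ≤ 100 — FAILS

Answer: No, fails for both x = 100 and x = -100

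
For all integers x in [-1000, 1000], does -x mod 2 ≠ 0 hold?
The claim fails at x = 0:
x = 0: LHS = (-0) mod 2 = 0 mod 2 = 0; 0 ≠ 0 — FAILS

Because a single integer refutes it, the statement is false.

Answer: False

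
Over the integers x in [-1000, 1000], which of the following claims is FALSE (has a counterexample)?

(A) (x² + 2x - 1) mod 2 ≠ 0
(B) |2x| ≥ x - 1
(A) x = 1: LHS = (1² + 2·1 - 1) mod 2 = 2 mod 2 = 0; 0 ≠ 0 — FAILS

(B) Over all integers in [-1000, 1000], LHS − RHS is smallest at x = 0, where it equals 1:
x = 0: LHS = |2·0| = |0| = 0, RHS = 0 - 1 = -1; 0 ≥ -1 — holds
At the ends of the range:
x = -1000: LHS = |2·(-1000)| = |-2000| = 2000, RHS = (-1000) - 1 = -1001; 2000 ≥ -1001 — holds
x = 1000: LHS = |2·1000| = |2000| = 2000, RHS = 1000 - 1 = 999; 2000 ≥ 999 — holds
Hence LHS − RHS is never negative, i.e. LHS ≥ RHS throughout, so the relation holds for every integer in [-1000, 1000].

Only (A) has a counterexample.

Answer: A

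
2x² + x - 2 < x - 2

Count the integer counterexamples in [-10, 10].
Counterexamples in [-10, 10]: {-10, -9, -8, -7, -6, -5, -4, -3, -2, -1, 0, 1, 2, 3, 4, 5, 6, 7, 8, 9, 10}.

Counting them gives 21 values.

Answer: 21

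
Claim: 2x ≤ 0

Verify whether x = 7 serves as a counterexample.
Substitute x = 7 into the relation:
x = 7: LHS = 2·7 = 14; 14 ≤ 0 — FAILS

Since the claim fails at x = 7, this value is a counterexample.

Answer: Yes, x = 7 is a counterexample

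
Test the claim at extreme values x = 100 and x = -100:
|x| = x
x = 100: LHS = |100| = 100; 100 = 100 — holds
x = -100: LHS = |-100| = 100; 100 = -100 — FAILS

Answer: Partially: holds for x = 100, fails for x = -100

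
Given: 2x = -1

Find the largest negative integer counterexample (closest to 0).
Testing negative integers from -1 downward:
x = -1: LHS = 2·(-1) = -2; -2 = -1 — FAILS  ← closest negative counterexample to 0

Answer: x = -1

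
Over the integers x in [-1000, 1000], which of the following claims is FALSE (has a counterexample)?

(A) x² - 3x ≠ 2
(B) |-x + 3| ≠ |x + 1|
(A) Track d = LHS − RHS over the integers in [-1000, 1000]. Equality would need d = 0, but d changes sign only between consecutive integers, jumping over 0:
x = -1: LHS = (-1)² - 3·(-1) = 4; 4 ≠ 2 — holds  (d = 2)
x = 0: LHS = 0² - 3·0 = 0; 0 ≠ 2 — holds  (d = -2)
x = 3: LHS = 3² - 3·3 = 0; 0 ≠ 2 — holds  (d = -2)
x = 4: LHS = 4² - 3·4 = 4; 4 ≠ 2 — holds  (d = 2)
Away from these crossings d keeps a constant sign, and checking every integer in [-1000, 1000] confirms d ≠ 0 throughout. Hence the two sides are never equal, so the relation holds for every integer in [-1000, 1000].

(B) x = 1: LHS = |-1 + 3| = |2| = 2, RHS = |1 + 1| = |2| = 2; 2 ≠ 2 — FAILS

Only (B) has a counterexample.

Answer: B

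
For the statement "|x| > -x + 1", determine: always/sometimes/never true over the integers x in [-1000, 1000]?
Holds at x = 1: LHS = |1| = 1, RHS = -1 + 1 = 0; 1 > 0 — holds
Fails at x = 0: LHS = |0| = 0, RHS = -0 + 1 = 1; 0 > 1 — FAILS
It is satisfied by some integers in the range but not all.

Answer: Sometimes true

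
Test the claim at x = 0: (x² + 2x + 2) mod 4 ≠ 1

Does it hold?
x = 0: LHS = (0² + 2·0 + 2) mod 4 = 2 mod 4 = 2; 2 ≠ 1 — holds

The relation is satisfied at x = 0.

Answer: Yes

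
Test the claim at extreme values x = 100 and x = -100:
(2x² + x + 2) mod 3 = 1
x = 100: LHS = (2·100² + 100 + 2) mod 3 = 20102 mod 3 = 2; 2 = 1 — FAILS
x = -100: LHS = (2·(-100)² + (-100) + 2) mod 3 = 19902 mod 3 = 0; 0 = 1 — FAILS

Answer: No, fails for both x = 100 and x = -100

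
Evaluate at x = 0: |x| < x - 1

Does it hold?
x = 0: LHS = |0| = 0, RHS = 0 - 1 = -1; 0 < -1 — FAILS

The relation fails at x = 0, so x = 0 is a counterexample.

Answer: No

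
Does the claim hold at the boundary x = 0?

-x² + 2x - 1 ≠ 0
x = 0: LHS = -0² + 2·0 - 1 = -1; -1 ≠ 0 — holds

The relation is satisfied at x = 0.

Answer: Yes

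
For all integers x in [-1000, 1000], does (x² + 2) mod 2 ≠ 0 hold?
The claim fails at x = 0:
x = 0: LHS = (0² + 2) mod 2 = 2 mod 2 = 0; 0 ≠ 0 — FAILS

Because a single integer refutes it, the statement is false.

Answer: False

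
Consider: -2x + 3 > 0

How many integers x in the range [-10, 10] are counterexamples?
Counterexamples in [-10, 10]: {2, 3, 4, 5, 6, 7, 8, 9, 10}.

Counting them gives 9 values.

Answer: 9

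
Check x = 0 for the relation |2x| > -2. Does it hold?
x = 0: LHS = |2·0| = |0| = 0; 0 > -2 — holds

The relation is satisfied at x = 0.

Answer: Yes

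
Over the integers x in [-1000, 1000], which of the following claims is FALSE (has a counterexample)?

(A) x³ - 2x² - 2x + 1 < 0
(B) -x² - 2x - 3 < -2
(A) x = 0: LHS = 0³ - 2·0² - 2·0 + 1 = 1; 1 < 0 — FAILS
(B) x = -1: LHS = -(-1)² - 2·(-1) - 3 = -2; -2 < -2 — FAILS

Answer: Both A and B are false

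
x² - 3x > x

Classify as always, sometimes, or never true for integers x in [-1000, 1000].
Holds at x = -1: LHS = (-1)² - 3·(-1) = 4; 4 > -1 — holds
Fails at x = 0: LHS = 0² - 3·0 = 0; 0 > 0 — FAILS
It is satisfied by some integers in the range but not all.

Answer: Sometimes true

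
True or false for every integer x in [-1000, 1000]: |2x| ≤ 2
The claim fails at x = 2:
x = 2: LHS = |2·2| = |4| = 4; 4 ≤ 2 — FAILS

Because a single integer refutes it, the statement is false.

Answer: False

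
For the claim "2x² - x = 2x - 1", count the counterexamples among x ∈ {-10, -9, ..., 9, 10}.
Counterexamples in [-10, 10]: {-10, -9, -8, -7, -6, -5, -4, -3, -2, -1, 0, 2, 3, 4, 5, 6, 7, 8, 9, 10}.

Counting them gives 20 values.

Answer: 20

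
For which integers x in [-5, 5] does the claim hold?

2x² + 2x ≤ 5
Holds for: {-2, -1, 0, 1}
Fails for: {-5, -4, -3, 2, 3, 4, 5}

Answer: {-2, -1, 0, 1}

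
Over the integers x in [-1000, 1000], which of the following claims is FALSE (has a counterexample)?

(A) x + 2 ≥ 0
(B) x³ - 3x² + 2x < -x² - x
(A) x = -3: LHS = (-3) + 2 = -1; -1 ≥ 0 — FAILS
(B) x = 0: LHS = 0³ - 3·0² + 2·0 = 0, RHS = -0² - 0 = 0; 0 < 0 — FAILS

Answer: Both A and B are false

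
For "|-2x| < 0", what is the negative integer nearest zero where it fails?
Testing negative integers from -1 downward:
x = -1: LHS = |-2·(-1)| = |2| = 2; 2 < 0 — FAILS  ← closest negative counterexample to 0

Answer: x = -1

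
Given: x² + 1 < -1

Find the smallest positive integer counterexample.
Testing positive integers:
x = 1: LHS = 1² + 1 = 2; 2 < -1 — FAILS  ← smallest positive counterexample

Answer: x = 1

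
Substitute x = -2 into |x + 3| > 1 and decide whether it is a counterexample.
Substitute x = -2 into the relation:
x = -2: LHS = |(-2) + 3| = |1| = 1; 1 > 1 — FAILS

Since the claim fails at x = -2, this value is a counterexample.

Answer: Yes, x = -2 is a counterexample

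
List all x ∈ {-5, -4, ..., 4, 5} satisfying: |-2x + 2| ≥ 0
An absolute value is never negative, so the left side is ≥ 0 for every x, while the right side is 0. Tightest case in [-5, 5] is x = 1:
x = 1: LHS = |-2·1 + 2| = |0| = 0; 0 ≥ 0 — holds
Hence LHS − RHS is never negative, i.e. LHS ≥ RHS throughout, so the relation holds for every integer in [-5, 5].

Answer: All integers in [-5, 5]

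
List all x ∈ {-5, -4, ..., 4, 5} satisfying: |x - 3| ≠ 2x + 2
Track d = LHS − RHS over the integers in [-5, 5]. Equality would need d = 0, but d changes sign only between consecutive integers, jumping over 0:
x = 0: LHS = |0 - 3| = |-3| = 3, RHS = 2·0 + 2 = 2; 3 ≠ 2 — holds  (d = 1)
x = 1: LHS = |1 - 3| = |-2| = 2, RHS = 2·1 + 2 = 4; 2 ≠ 4 — holds  (d = -2)
Away from these crossings d keeps a constant sign, and checking every integer in [-5, 5] confirms d ≠ 0 throughout. Hence the two sides are never equal, so the relation holds for every integer in [-5, 5].

Answer: All integers in [-5, 5]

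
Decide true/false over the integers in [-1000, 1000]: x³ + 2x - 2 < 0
The claim fails at x = 1:
x = 1: LHS = 1³ + 2·1 - 2 = 1; 1 < 0 — FAILS

Because a single integer refutes it, the statement is false.

Answer: False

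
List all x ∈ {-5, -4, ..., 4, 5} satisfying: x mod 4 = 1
Holds for: {-3, 1, 5}
Fails for: {-5, -4, -2, -1, 0, 2, 3, 4}

Answer: {-3, 1, 5}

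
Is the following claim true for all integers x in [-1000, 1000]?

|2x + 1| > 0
Over all integers in [-1000, 1000], LHS − RHS is smallest at x = 0, where it equals 1:
x = 0: LHS = |2·0 + 1| = |1| = 1; 1 > 0 — holds
At the ends of the range:
x = -1000: LHS = |2·(-1000) + 1| = |-1999| = 1999; 1999 > 0 — holds
x = 1000: LHS = |2·1000 + 1| = |2001| = 2001; 2001 > 0 — holds
Hence LHS − RHS is never zero or negative, i.e. LHS > RHS throughout, so the relation holds for every integer in [-1000, 1000].

No counterexample exists.

Answer: True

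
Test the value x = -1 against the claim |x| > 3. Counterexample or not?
Substitute x = -1 into the relation:
x = -1: LHS = |-1| = 1; 1 > 3 — FAILS

Since the claim fails at x = -1, this value is a counterexample.

Answer: Yes, x = -1 is a counterexample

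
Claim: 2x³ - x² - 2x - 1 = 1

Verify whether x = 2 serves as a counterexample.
Substitute x = 2 into the relation:
x = 2: LHS = 2·2³ - 2² - 2·2 - 1 = 7; 7 = 1 — FAILS

Since the claim fails at x = 2, this value is a counterexample.

Answer: Yes, x = 2 is a counterexample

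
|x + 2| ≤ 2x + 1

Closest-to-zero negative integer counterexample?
Testing negative integers from -1 downward:
x = -1: LHS = |(-1) + 2| = |1| = 1, RHS = 2·(-1) + 1 = -1; 1 ≤ -1 — FAILS  ← closest negative counterexample to 0

Answer: x = -1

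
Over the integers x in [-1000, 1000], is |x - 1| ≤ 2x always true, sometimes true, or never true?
Holds at x = 1: LHS = |1 - 1| = |0| = 0, RHS = 2·1 = 2; 0 ≤ 2 — holds
Fails at x = 0: LHS = |0 - 1| = |-1| = 1, RHS = 2·0 = 0; 1 ≤ 0 — FAILS
It is satisfied by some integers in the range but not all.

Answer: Sometimes true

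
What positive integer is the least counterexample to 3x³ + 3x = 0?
Testing positive integers:
x = 1: LHS = 3·1³ + 3·1 = 6; 6 = 0 — FAILS  ← smallest positive counterexample

Answer: x = 1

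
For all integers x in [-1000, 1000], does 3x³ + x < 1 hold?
The claim fails at x = 1:
x = 1: LHS = 3·1³ + 1 = 4; 4 < 1 — FAILS

Because a single integer refutes it, the statement is false.

Answer: False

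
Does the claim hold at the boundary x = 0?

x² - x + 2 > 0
x = 0: LHS = 0² - 0 + 2 = 2; 2 > 0 — holds

The relation is satisfied at x = 0.

Answer: Yes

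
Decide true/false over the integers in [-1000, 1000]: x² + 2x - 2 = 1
The claim fails at x = 0:
x = 0: LHS = 0² + 2·0 - 2 = -2; -2 = 1 — FAILS

Because a single integer refutes it, the statement is false.

Answer: False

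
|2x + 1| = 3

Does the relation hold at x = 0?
x = 0: LHS = |2·0 + 1| = |1| = 1; 1 = 3 — FAILS

The relation fails at x = 0, so x = 0 is a counterexample.

Answer: No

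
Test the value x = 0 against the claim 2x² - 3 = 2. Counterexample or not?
Substitute x = 0 into the relation:
x = 0: LHS = 2·0² - 3 = -3; -3 = 2 — FAILS

Since the claim fails at x = 0, this value is a counterexample.

Answer: Yes, x = 0 is a counterexample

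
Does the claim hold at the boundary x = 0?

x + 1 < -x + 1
x = 0: LHS = 0 + 1 = 1, RHS = -0 + 1 = 1; 1 < 1 — FAILS

The relation fails at x = 0, so x = 0 is a counterexample.

Answer: No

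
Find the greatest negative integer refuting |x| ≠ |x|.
Testing negative integers from -1 downward:
x = -1: LHS = |-1| = 1, RHS = |-1| = 1; 1 ≠ 1 — FAILS  ← closest negative counterexample to 0

Answer: x = -1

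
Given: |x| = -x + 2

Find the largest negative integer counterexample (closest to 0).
Testing negative integers from -1 downward:
x = -1: LHS = |-1| = 1, RHS = -(-1) + 2 = 3; 1 = 3 — FAILS  ← closest negative counterexample to 0

Answer: x = -1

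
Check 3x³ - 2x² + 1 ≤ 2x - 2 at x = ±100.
x = 100: LHS = 3·100³ - 2·100² + 1 = 2980001, RHS = 2·100 - 2 = 198; 2980001 ≤ 198 — FAILS
x = -100: LHS = 3·(-100)³ - 2·(-100)² + 1 = -3019999, RHS = 2·(-100) - 2 = -202; -3019999 ≤ -202 — holds

Answer: Partially: fails for x = 100, holds for x = -100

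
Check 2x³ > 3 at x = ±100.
x = 100: LHS = 2·100³ = 2000000; 2000000 > 3 — holds
x = -100: LHS = 2·(-100)³ = -2000000; -2000000 > 3 — FAILS

Answer: Partially: holds for x = 100, fails for x = -100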